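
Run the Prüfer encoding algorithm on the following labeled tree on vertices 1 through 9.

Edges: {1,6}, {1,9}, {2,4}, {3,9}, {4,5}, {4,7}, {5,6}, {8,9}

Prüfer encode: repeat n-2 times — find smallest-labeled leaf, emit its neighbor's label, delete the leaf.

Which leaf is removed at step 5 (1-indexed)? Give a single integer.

Step 1: current leaves = {2,3,7,8}. Remove leaf 2 (neighbor: 4).
Step 2: current leaves = {3,7,8}. Remove leaf 3 (neighbor: 9).
Step 3: current leaves = {7,8}. Remove leaf 7 (neighbor: 4).
Step 4: current leaves = {4,8}. Remove leaf 4 (neighbor: 5).
Step 5: current leaves = {5,8}. Remove leaf 5 (neighbor: 6).

Answer: 5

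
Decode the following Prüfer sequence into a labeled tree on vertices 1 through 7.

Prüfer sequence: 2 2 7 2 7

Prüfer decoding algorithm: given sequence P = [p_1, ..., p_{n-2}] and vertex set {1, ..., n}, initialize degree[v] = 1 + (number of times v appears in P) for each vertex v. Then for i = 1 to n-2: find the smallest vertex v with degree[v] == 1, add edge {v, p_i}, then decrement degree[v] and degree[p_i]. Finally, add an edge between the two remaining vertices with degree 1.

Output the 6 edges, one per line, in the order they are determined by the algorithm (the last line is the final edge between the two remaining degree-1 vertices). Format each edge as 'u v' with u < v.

Answer: 1 2
2 3
4 7
2 5
2 7
6 7

Derivation:
Initial degrees: {1:1, 2:4, 3:1, 4:1, 5:1, 6:1, 7:3}
Step 1: smallest deg-1 vertex = 1, p_1 = 2. Add edge {1,2}. Now deg[1]=0, deg[2]=3.
Step 2: smallest deg-1 vertex = 3, p_2 = 2. Add edge {2,3}. Now deg[3]=0, deg[2]=2.
Step 3: smallest deg-1 vertex = 4, p_3 = 7. Add edge {4,7}. Now deg[4]=0, deg[7]=2.
Step 4: smallest deg-1 vertex = 5, p_4 = 2. Add edge {2,5}. Now deg[5]=0, deg[2]=1.
Step 5: smallest deg-1 vertex = 2, p_5 = 7. Add edge {2,7}. Now deg[2]=0, deg[7]=1.
Final: two remaining deg-1 vertices are 6, 7. Add edge {6,7}.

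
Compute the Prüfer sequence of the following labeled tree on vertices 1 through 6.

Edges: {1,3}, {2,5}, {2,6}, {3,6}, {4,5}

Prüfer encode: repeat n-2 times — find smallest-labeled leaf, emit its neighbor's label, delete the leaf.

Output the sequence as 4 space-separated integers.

Step 1: leaves = {1,4}. Remove smallest leaf 1, emit neighbor 3.
Step 2: leaves = {3,4}. Remove smallest leaf 3, emit neighbor 6.
Step 3: leaves = {4,6}. Remove smallest leaf 4, emit neighbor 5.
Step 4: leaves = {5,6}. Remove smallest leaf 5, emit neighbor 2.
Done: 2 vertices remain (2, 6). Sequence = [3 6 5 2]

Answer: 3 6 5 2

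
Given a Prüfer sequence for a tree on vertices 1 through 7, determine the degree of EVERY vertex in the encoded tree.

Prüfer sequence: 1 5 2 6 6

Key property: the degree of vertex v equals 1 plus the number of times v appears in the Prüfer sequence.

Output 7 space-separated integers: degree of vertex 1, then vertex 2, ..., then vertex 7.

p_1 = 1: count[1] becomes 1
p_2 = 5: count[5] becomes 1
p_3 = 2: count[2] becomes 1
p_4 = 6: count[6] becomes 1
p_5 = 6: count[6] becomes 2
Degrees (1 + count): deg[1]=1+1=2, deg[2]=1+1=2, deg[3]=1+0=1, deg[4]=1+0=1, deg[5]=1+1=2, deg[6]=1+2=3, deg[7]=1+0=1

Answer: 2 2 1 1 2 3 1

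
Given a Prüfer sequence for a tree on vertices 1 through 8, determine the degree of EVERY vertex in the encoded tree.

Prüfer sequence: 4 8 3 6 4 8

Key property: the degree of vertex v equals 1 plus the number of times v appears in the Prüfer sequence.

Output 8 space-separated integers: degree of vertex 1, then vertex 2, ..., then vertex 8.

p_1 = 4: count[4] becomes 1
p_2 = 8: count[8] becomes 1
p_3 = 3: count[3] becomes 1
p_4 = 6: count[6] becomes 1
p_5 = 4: count[4] becomes 2
p_6 = 8: count[8] becomes 2
Degrees (1 + count): deg[1]=1+0=1, deg[2]=1+0=1, deg[3]=1+1=2, deg[4]=1+2=3, deg[5]=1+0=1, deg[6]=1+1=2, deg[7]=1+0=1, deg[8]=1+2=3

Answer: 1 1 2 3 1 2 1 3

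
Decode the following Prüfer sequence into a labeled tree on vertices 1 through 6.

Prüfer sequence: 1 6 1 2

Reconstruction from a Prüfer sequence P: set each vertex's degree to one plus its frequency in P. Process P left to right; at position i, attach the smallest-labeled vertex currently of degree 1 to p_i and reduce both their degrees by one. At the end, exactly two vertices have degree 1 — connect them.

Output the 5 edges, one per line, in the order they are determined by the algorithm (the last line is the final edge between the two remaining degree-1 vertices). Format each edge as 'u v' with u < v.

Initial degrees: {1:3, 2:2, 3:1, 4:1, 5:1, 6:2}
Step 1: smallest deg-1 vertex = 3, p_1 = 1. Add edge {1,3}. Now deg[3]=0, deg[1]=2.
Step 2: smallest deg-1 vertex = 4, p_2 = 6. Add edge {4,6}. Now deg[4]=0, deg[6]=1.
Step 3: smallest deg-1 vertex = 5, p_3 = 1. Add edge {1,5}. Now deg[5]=0, deg[1]=1.
Step 4: smallest deg-1 vertex = 1, p_4 = 2. Add edge {1,2}. Now deg[1]=0, deg[2]=1.
Final: two remaining deg-1 vertices are 2, 6. Add edge {2,6}.

Answer: 1 3
4 6
1 5
1 2
2 6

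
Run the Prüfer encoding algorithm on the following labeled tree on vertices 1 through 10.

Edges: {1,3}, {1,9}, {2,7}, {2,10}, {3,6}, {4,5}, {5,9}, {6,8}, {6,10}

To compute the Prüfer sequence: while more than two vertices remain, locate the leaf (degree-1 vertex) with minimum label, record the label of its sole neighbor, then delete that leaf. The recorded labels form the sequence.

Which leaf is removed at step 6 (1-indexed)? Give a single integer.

Answer: 9

Derivation:
Step 1: current leaves = {4,7,8}. Remove leaf 4 (neighbor: 5).
Step 2: current leaves = {5,7,8}. Remove leaf 5 (neighbor: 9).
Step 3: current leaves = {7,8,9}. Remove leaf 7 (neighbor: 2).
Step 4: current leaves = {2,8,9}. Remove leaf 2 (neighbor: 10).
Step 5: current leaves = {8,9,10}. Remove leaf 8 (neighbor: 6).
Step 6: current leaves = {9,10}. Remove leaf 9 (neighbor: 1).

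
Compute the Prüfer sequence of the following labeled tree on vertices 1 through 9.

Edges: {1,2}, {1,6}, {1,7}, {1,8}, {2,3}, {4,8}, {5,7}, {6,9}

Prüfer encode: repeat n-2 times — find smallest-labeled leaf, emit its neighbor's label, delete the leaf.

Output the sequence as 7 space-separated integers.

Answer: 2 1 8 7 1 1 6

Derivation:
Step 1: leaves = {3,4,5,9}. Remove smallest leaf 3, emit neighbor 2.
Step 2: leaves = {2,4,5,9}. Remove smallest leaf 2, emit neighbor 1.
Step 3: leaves = {4,5,9}. Remove smallest leaf 4, emit neighbor 8.
Step 4: leaves = {5,8,9}. Remove smallest leaf 5, emit neighbor 7.
Step 5: leaves = {7,8,9}. Remove smallest leaf 7, emit neighbor 1.
Step 6: leaves = {8,9}. Remove smallest leaf 8, emit neighbor 1.
Step 7: leaves = {1,9}. Remove smallest leaf 1, emit neighbor 6.
Done: 2 vertices remain (6, 9). Sequence = [2 1 8 7 1 1 6]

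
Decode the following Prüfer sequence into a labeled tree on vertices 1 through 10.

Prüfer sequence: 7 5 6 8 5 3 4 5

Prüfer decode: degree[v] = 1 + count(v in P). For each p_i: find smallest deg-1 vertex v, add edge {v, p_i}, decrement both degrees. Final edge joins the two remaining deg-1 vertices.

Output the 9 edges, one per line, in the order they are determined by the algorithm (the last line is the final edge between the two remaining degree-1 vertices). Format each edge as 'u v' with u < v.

Initial degrees: {1:1, 2:1, 3:2, 4:2, 5:4, 6:2, 7:2, 8:2, 9:1, 10:1}
Step 1: smallest deg-1 vertex = 1, p_1 = 7. Add edge {1,7}. Now deg[1]=0, deg[7]=1.
Step 2: smallest deg-1 vertex = 2, p_2 = 5. Add edge {2,5}. Now deg[2]=0, deg[5]=3.
Step 3: smallest deg-1 vertex = 7, p_3 = 6. Add edge {6,7}. Now deg[7]=0, deg[6]=1.
Step 4: smallest deg-1 vertex = 6, p_4 = 8. Add edge {6,8}. Now deg[6]=0, deg[8]=1.
Step 5: smallest deg-1 vertex = 8, p_5 = 5. Add edge {5,8}. Now deg[8]=0, deg[5]=2.
Step 6: smallest deg-1 vertex = 9, p_6 = 3. Add edge {3,9}. Now deg[9]=0, deg[3]=1.
Step 7: smallest deg-1 vertex = 3, p_7 = 4. Add edge {3,4}. Now deg[3]=0, deg[4]=1.
Step 8: smallest deg-1 vertex = 4, p_8 = 5. Add edge {4,5}. Now deg[4]=0, deg[5]=1.
Final: two remaining deg-1 vertices are 5, 10. Add edge {5,10}.

Answer: 1 7
2 5
6 7
6 8
5 8
3 9
3 4
4 5
5 10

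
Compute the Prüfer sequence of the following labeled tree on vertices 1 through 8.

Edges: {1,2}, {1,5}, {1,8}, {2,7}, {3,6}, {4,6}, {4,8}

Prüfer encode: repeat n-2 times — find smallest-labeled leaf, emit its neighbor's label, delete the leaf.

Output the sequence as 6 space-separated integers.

Answer: 6 1 4 8 2 1

Derivation:
Step 1: leaves = {3,5,7}. Remove smallest leaf 3, emit neighbor 6.
Step 2: leaves = {5,6,7}. Remove smallest leaf 5, emit neighbor 1.
Step 3: leaves = {6,7}. Remove smallest leaf 6, emit neighbor 4.
Step 4: leaves = {4,7}. Remove smallest leaf 4, emit neighbor 8.
Step 5: leaves = {7,8}. Remove smallest leaf 7, emit neighbor 2.
Step 6: leaves = {2,8}. Remove smallest leaf 2, emit neighbor 1.
Done: 2 vertices remain (1, 8). Sequence = [6 1 4 8 2 1]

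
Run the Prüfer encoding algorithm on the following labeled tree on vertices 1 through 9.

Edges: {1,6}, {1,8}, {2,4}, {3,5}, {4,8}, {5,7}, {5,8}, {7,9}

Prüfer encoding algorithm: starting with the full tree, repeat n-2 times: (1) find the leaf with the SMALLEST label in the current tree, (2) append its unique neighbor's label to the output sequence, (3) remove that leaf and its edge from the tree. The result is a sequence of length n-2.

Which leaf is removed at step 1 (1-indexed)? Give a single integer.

Step 1: current leaves = {2,3,6,9}. Remove leaf 2 (neighbor: 4).

Answer: 2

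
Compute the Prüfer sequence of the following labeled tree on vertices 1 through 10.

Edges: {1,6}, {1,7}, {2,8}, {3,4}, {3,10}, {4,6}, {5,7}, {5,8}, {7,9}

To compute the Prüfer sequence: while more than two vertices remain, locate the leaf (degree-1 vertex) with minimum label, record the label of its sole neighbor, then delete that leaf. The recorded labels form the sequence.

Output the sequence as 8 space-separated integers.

Step 1: leaves = {2,9,10}. Remove smallest leaf 2, emit neighbor 8.
Step 2: leaves = {8,9,10}. Remove smallest leaf 8, emit neighbor 5.
Step 3: leaves = {5,9,10}. Remove smallest leaf 5, emit neighbor 7.
Step 4: leaves = {9,10}. Remove smallest leaf 9, emit neighbor 7.
Step 5: leaves = {7,10}. Remove smallest leaf 7, emit neighbor 1.
Step 6: leaves = {1,10}. Remove smallest leaf 1, emit neighbor 6.
Step 7: leaves = {6,10}. Remove smallest leaf 6, emit neighbor 4.
Step 8: leaves = {4,10}. Remove smallest leaf 4, emit neighbor 3.
Done: 2 vertices remain (3, 10). Sequence = [8 5 7 7 1 6 4 3]

Answer: 8 5 7 7 1 6 4 3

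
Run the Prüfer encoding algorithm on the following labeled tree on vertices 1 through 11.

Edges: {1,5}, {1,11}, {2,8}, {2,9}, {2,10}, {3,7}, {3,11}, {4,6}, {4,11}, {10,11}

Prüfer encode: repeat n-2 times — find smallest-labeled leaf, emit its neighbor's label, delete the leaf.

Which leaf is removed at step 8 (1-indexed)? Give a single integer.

Step 1: current leaves = {5,6,7,8,9}. Remove leaf 5 (neighbor: 1).
Step 2: current leaves = {1,6,7,8,9}. Remove leaf 1 (neighbor: 11).
Step 3: current leaves = {6,7,8,9}. Remove leaf 6 (neighbor: 4).
Step 4: current leaves = {4,7,8,9}. Remove leaf 4 (neighbor: 11).
Step 5: current leaves = {7,8,9}. Remove leaf 7 (neighbor: 3).
Step 6: current leaves = {3,8,9}. Remove leaf 3 (neighbor: 11).
Step 7: current leaves = {8,9,11}. Remove leaf 8 (neighbor: 2).
Step 8: current leaves = {9,11}. Remove leaf 9 (neighbor: 2).

Answer: 9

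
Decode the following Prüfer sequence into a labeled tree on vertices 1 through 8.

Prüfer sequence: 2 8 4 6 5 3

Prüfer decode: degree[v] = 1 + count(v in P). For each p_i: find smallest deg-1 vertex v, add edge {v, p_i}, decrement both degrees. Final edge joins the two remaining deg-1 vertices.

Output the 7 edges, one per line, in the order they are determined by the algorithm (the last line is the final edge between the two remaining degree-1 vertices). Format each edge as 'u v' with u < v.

Initial degrees: {1:1, 2:2, 3:2, 4:2, 5:2, 6:2, 7:1, 8:2}
Step 1: smallest deg-1 vertex = 1, p_1 = 2. Add edge {1,2}. Now deg[1]=0, deg[2]=1.
Step 2: smallest deg-1 vertex = 2, p_2 = 8. Add edge {2,8}. Now deg[2]=0, deg[8]=1.
Step 3: smallest deg-1 vertex = 7, p_3 = 4. Add edge {4,7}. Now deg[7]=0, deg[4]=1.
Step 4: smallest deg-1 vertex = 4, p_4 = 6. Add edge {4,6}. Now deg[4]=0, deg[6]=1.
Step 5: smallest deg-1 vertex = 6, p_5 = 5. Add edge {5,6}. Now deg[6]=0, deg[5]=1.
Step 6: smallest deg-1 vertex = 5, p_6 = 3. Add edge {3,5}. Now deg[5]=0, deg[3]=1.
Final: two remaining deg-1 vertices are 3, 8. Add edge {3,8}.

Answer: 1 2
2 8
4 7
4 6
5 6
3 5
3 8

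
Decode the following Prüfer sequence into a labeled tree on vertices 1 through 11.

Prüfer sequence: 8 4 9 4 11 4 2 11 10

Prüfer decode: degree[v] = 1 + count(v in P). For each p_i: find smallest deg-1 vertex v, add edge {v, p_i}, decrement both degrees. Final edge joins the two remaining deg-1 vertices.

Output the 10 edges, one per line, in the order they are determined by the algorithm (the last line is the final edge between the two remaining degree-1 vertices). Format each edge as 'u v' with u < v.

Initial degrees: {1:1, 2:2, 3:1, 4:4, 5:1, 6:1, 7:1, 8:2, 9:2, 10:2, 11:3}
Step 1: smallest deg-1 vertex = 1, p_1 = 8. Add edge {1,8}. Now deg[1]=0, deg[8]=1.
Step 2: smallest deg-1 vertex = 3, p_2 = 4. Add edge {3,4}. Now deg[3]=0, deg[4]=3.
Step 3: smallest deg-1 vertex = 5, p_3 = 9. Add edge {5,9}. Now deg[5]=0, deg[9]=1.
Step 4: smallest deg-1 vertex = 6, p_4 = 4. Add edge {4,6}. Now deg[6]=0, deg[4]=2.
Step 5: smallest deg-1 vertex = 7, p_5 = 11. Add edge {7,11}. Now deg[7]=0, deg[11]=2.
Step 6: smallest deg-1 vertex = 8, p_6 = 4. Add edge {4,8}. Now deg[8]=0, deg[4]=1.
Step 7: smallest deg-1 vertex = 4, p_7 = 2. Add edge {2,4}. Now deg[4]=0, deg[2]=1.
Step 8: smallest deg-1 vertex = 2, p_8 = 11. Add edge {2,11}. Now deg[2]=0, deg[11]=1.
Step 9: smallest deg-1 vertex = 9, p_9 = 10. Add edge {9,10}. Now deg[9]=0, deg[10]=1.
Final: two remaining deg-1 vertices are 10, 11. Add edge {10,11}.

Answer: 1 8
3 4
5 9
4 6
7 11
4 8
2 4
2 11
9 10
10 11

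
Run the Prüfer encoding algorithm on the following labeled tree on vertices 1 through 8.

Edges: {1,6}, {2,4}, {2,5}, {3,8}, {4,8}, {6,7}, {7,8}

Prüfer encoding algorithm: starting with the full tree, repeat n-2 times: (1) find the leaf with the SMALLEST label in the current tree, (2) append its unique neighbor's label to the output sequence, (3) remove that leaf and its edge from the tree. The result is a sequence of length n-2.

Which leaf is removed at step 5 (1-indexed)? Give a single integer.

Answer: 4

Derivation:
Step 1: current leaves = {1,3,5}. Remove leaf 1 (neighbor: 6).
Step 2: current leaves = {3,5,6}. Remove leaf 3 (neighbor: 8).
Step 3: current leaves = {5,6}. Remove leaf 5 (neighbor: 2).
Step 4: current leaves = {2,6}. Remove leaf 2 (neighbor: 4).
Step 5: current leaves = {4,6}. Remove leaf 4 (neighbor: 8).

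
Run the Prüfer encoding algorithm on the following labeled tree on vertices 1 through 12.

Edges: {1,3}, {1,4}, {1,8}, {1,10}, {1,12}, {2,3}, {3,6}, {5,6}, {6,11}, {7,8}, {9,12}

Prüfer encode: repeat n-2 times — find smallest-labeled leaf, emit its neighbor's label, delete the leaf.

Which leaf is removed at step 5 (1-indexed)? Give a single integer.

Answer: 8

Derivation:
Step 1: current leaves = {2,4,5,7,9,10,11}. Remove leaf 2 (neighbor: 3).
Step 2: current leaves = {4,5,7,9,10,11}. Remove leaf 4 (neighbor: 1).
Step 3: current leaves = {5,7,9,10,11}. Remove leaf 5 (neighbor: 6).
Step 4: current leaves = {7,9,10,11}. Remove leaf 7 (neighbor: 8).
Step 5: current leaves = {8,9,10,11}. Remove leaf 8 (neighbor: 1).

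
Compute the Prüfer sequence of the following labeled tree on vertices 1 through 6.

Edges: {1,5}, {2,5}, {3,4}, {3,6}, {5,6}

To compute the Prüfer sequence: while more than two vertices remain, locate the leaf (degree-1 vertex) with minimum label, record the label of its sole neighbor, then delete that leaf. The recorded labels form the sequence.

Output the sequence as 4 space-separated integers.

Step 1: leaves = {1,2,4}. Remove smallest leaf 1, emit neighbor 5.
Step 2: leaves = {2,4}. Remove smallest leaf 2, emit neighbor 5.
Step 3: leaves = {4,5}. Remove smallest leaf 4, emit neighbor 3.
Step 4: leaves = {3,5}. Remove smallest leaf 3, emit neighbor 6.
Done: 2 vertices remain (5, 6). Sequence = [5 5 3 6]

Answer: 5 5 3 6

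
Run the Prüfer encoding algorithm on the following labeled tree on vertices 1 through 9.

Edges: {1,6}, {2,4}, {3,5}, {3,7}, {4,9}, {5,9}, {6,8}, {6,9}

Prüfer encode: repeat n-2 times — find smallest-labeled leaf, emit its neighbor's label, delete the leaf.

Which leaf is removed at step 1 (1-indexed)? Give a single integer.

Answer: 1

Derivation:
Step 1: current leaves = {1,2,7,8}. Remove leaf 1 (neighbor: 6).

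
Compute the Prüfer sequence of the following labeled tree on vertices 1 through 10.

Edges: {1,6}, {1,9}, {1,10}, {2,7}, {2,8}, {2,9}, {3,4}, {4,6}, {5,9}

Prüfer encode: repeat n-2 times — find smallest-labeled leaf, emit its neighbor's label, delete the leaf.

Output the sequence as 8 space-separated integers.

Step 1: leaves = {3,5,7,8,10}. Remove smallest leaf 3, emit neighbor 4.
Step 2: leaves = {4,5,7,8,10}. Remove smallest leaf 4, emit neighbor 6.
Step 3: leaves = {5,6,7,8,10}. Remove smallest leaf 5, emit neighbor 9.
Step 4: leaves = {6,7,8,10}. Remove smallest leaf 6, emit neighbor 1.
Step 5: leaves = {7,8,10}. Remove smallest leaf 7, emit neighbor 2.
Step 6: leaves = {8,10}. Remove smallest leaf 8, emit neighbor 2.
Step 7: leaves = {2,10}. Remove smallest leaf 2, emit neighbor 9.
Step 8: leaves = {9,10}. Remove smallest leaf 9, emit neighbor 1.
Done: 2 vertices remain (1, 10). Sequence = [4 6 9 1 2 2 9 1]

Answer: 4 6 9 1 2 2 9 1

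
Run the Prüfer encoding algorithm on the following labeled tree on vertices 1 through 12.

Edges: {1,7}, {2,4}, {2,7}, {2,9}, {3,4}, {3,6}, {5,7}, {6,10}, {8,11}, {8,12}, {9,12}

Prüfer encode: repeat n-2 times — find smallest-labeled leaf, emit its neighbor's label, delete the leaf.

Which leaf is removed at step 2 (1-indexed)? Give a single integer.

Answer: 5

Derivation:
Step 1: current leaves = {1,5,10,11}. Remove leaf 1 (neighbor: 7).
Step 2: current leaves = {5,10,11}. Remove leaf 5 (neighbor: 7).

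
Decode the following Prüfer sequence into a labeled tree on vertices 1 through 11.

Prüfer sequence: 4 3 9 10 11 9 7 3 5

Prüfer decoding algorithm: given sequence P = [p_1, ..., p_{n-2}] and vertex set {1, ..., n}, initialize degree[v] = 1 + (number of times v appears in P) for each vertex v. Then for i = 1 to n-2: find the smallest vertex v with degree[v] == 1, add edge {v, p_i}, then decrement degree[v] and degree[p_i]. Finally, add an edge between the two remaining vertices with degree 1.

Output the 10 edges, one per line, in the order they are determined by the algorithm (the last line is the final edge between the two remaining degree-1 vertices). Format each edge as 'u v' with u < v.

Answer: 1 4
2 3
4 9
6 10
8 11
9 10
7 9
3 7
3 5
5 11

Derivation:
Initial degrees: {1:1, 2:1, 3:3, 4:2, 5:2, 6:1, 7:2, 8:1, 9:3, 10:2, 11:2}
Step 1: smallest deg-1 vertex = 1, p_1 = 4. Add edge {1,4}. Now deg[1]=0, deg[4]=1.
Step 2: smallest deg-1 vertex = 2, p_2 = 3. Add edge {2,3}. Now deg[2]=0, deg[3]=2.
Step 3: smallest deg-1 vertex = 4, p_3 = 9. Add edge {4,9}. Now deg[4]=0, deg[9]=2.
Step 4: smallest deg-1 vertex = 6, p_4 = 10. Add edge {6,10}. Now deg[6]=0, deg[10]=1.
Step 5: smallest deg-1 vertex = 8, p_5 = 11. Add edge {8,11}. Now deg[8]=0, deg[11]=1.
Step 6: smallest deg-1 vertex = 10, p_6 = 9. Add edge {9,10}. Now deg[10]=0, deg[9]=1.
Step 7: smallest deg-1 vertex = 9, p_7 = 7. Add edge {7,9}. Now deg[9]=0, deg[7]=1.
Step 8: smallest deg-1 vertex = 7, p_8 = 3. Add edge {3,7}. Now deg[7]=0, deg[3]=1.
Step 9: smallest deg-1 vertex = 3, p_9 = 5. Add edge {3,5}. Now deg[3]=0, deg[5]=1.
Final: two remaining deg-1 vertices are 5, 11. Add edge {5,11}.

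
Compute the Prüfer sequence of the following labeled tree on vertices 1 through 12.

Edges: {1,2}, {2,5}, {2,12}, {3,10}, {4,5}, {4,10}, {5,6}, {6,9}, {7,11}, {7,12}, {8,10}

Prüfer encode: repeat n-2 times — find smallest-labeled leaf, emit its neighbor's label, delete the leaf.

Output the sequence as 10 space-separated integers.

Step 1: leaves = {1,3,8,9,11}. Remove smallest leaf 1, emit neighbor 2.
Step 2: leaves = {3,8,9,11}. Remove smallest leaf 3, emit neighbor 10.
Step 3: leaves = {8,9,11}. Remove smallest leaf 8, emit neighbor 10.
Step 4: leaves = {9,10,11}. Remove smallest leaf 9, emit neighbor 6.
Step 5: leaves = {6,10,11}. Remove smallest leaf 6, emit neighbor 5.
Step 6: leaves = {10,11}. Remove smallest leaf 10, emit neighbor 4.
Step 7: leaves = {4,11}. Remove smallest leaf 4, emit neighbor 5.
Step 8: leaves = {5,11}. Remove smallest leaf 5, emit neighbor 2.
Step 9: leaves = {2,11}. Remove smallest leaf 2, emit neighbor 12.
Step 10: leaves = {11,12}. Remove smallest leaf 11, emit neighbor 7.
Done: 2 vertices remain (7, 12). Sequence = [2 10 10 6 5 4 5 2 12 7]

Answer: 2 10 10 6 5 4 5 2 12 7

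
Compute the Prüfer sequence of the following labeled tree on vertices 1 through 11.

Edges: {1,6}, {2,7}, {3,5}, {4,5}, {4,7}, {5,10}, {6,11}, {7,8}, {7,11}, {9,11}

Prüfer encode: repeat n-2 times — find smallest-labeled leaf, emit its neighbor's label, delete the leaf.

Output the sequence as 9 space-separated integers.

Answer: 6 7 5 11 7 11 5 4 7

Derivation:
Step 1: leaves = {1,2,3,8,9,10}. Remove smallest leaf 1, emit neighbor 6.
Step 2: leaves = {2,3,6,8,9,10}. Remove smallest leaf 2, emit neighbor 7.
Step 3: leaves = {3,6,8,9,10}. Remove smallest leaf 3, emit neighbor 5.
Step 4: leaves = {6,8,9,10}. Remove smallest leaf 6, emit neighbor 11.
Step 5: leaves = {8,9,10}. Remove smallest leaf 8, emit neighbor 7.
Step 6: leaves = {9,10}. Remove smallest leaf 9, emit neighbor 11.
Step 7: leaves = {10,11}. Remove smallest leaf 10, emit neighbor 5.
Step 8: leaves = {5,11}. Remove smallest leaf 5, emit neighbor 4.
Step 9: leaves = {4,11}. Remove smallest leaf 4, emit neighbor 7.
Done: 2 vertices remain (7, 11). Sequence = [6 7 5 11 7 11 5 4 7]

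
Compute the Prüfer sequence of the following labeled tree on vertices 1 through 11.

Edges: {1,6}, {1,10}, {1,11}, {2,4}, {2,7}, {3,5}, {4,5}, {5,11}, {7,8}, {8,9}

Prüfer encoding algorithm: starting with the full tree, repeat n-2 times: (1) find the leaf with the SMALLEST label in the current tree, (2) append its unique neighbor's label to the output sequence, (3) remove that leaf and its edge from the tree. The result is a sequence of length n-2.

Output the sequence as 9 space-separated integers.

Step 1: leaves = {3,6,9,10}. Remove smallest leaf 3, emit neighbor 5.
Step 2: leaves = {6,9,10}. Remove smallest leaf 6, emit neighbor 1.
Step 3: leaves = {9,10}. Remove smallest leaf 9, emit neighbor 8.
Step 4: leaves = {8,10}. Remove smallest leaf 8, emit neighbor 7.
Step 5: leaves = {7,10}. Remove smallest leaf 7, emit neighbor 2.
Step 6: leaves = {2,10}. Remove smallest leaf 2, emit neighbor 4.
Step 7: leaves = {4,10}. Remove smallest leaf 4, emit neighbor 5.
Step 8: leaves = {5,10}. Remove smallest leaf 5, emit neighbor 11.
Step 9: leaves = {10,11}. Remove smallest leaf 10, emit neighbor 1.
Done: 2 vertices remain (1, 11). Sequence = [5 1 8 7 2 4 5 11 1]

Answer: 5 1 8 7 2 4 5 11 1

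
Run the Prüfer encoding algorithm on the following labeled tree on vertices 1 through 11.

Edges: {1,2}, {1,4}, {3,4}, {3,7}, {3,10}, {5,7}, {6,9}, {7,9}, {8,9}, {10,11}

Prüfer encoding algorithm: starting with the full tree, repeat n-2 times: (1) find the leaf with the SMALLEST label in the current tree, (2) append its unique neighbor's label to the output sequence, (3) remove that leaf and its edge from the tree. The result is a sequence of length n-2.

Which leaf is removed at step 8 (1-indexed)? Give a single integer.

Answer: 7

Derivation:
Step 1: current leaves = {2,5,6,8,11}. Remove leaf 2 (neighbor: 1).
Step 2: current leaves = {1,5,6,8,11}. Remove leaf 1 (neighbor: 4).
Step 3: current leaves = {4,5,6,8,11}. Remove leaf 4 (neighbor: 3).
Step 4: current leaves = {5,6,8,11}. Remove leaf 5 (neighbor: 7).
Step 5: current leaves = {6,8,11}. Remove leaf 6 (neighbor: 9).
Step 6: current leaves = {8,11}. Remove leaf 8 (neighbor: 9).
Step 7: current leaves = {9,11}. Remove leaf 9 (neighbor: 7).
Step 8: current leaves = {7,11}. Remove leaf 7 (neighbor: 3).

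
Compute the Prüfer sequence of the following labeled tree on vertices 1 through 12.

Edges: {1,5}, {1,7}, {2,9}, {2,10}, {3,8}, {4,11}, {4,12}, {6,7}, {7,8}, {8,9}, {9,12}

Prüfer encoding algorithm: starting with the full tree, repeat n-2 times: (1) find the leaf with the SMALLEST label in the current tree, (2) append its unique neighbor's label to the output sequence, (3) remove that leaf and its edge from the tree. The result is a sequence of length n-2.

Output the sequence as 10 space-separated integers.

Answer: 8 1 7 7 8 9 2 9 12 4

Derivation:
Step 1: leaves = {3,5,6,10,11}. Remove smallest leaf 3, emit neighbor 8.
Step 2: leaves = {5,6,10,11}. Remove smallest leaf 5, emit neighbor 1.
Step 3: leaves = {1,6,10,11}. Remove smallest leaf 1, emit neighbor 7.
Step 4: leaves = {6,10,11}. Remove smallest leaf 6, emit neighbor 7.
Step 5: leaves = {7,10,11}. Remove smallest leaf 7, emit neighbor 8.
Step 6: leaves = {8,10,11}. Remove smallest leaf 8, emit neighbor 9.
Step 7: leaves = {10,11}. Remove smallest leaf 10, emit neighbor 2.
Step 8: leaves = {2,11}. Remove smallest leaf 2, emit neighbor 9.
Step 9: leaves = {9,11}. Remove smallest leaf 9, emit neighbor 12.
Step 10: leaves = {11,12}. Remove smallest leaf 11, emit neighbor 4.
Done: 2 vertices remain (4, 12). Sequence = [8 1 7 7 8 9 2 9 12 4]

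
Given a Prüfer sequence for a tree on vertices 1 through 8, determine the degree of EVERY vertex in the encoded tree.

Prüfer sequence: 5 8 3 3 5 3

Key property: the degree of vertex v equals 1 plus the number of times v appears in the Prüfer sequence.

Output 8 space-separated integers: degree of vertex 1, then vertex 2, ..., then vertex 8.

p_1 = 5: count[5] becomes 1
p_2 = 8: count[8] becomes 1
p_3 = 3: count[3] becomes 1
p_4 = 3: count[3] becomes 2
p_5 = 5: count[5] becomes 2
p_6 = 3: count[3] becomes 3
Degrees (1 + count): deg[1]=1+0=1, deg[2]=1+0=1, deg[3]=1+3=4, deg[4]=1+0=1, deg[5]=1+2=3, deg[6]=1+0=1, deg[7]=1+0=1, deg[8]=1+1=2

Answer: 1 1 4 1 3 1 1 2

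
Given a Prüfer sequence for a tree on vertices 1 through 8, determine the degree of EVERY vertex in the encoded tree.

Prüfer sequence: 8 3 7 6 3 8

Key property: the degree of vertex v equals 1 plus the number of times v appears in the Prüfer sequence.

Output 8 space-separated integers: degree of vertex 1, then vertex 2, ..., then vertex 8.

p_1 = 8: count[8] becomes 1
p_2 = 3: count[3] becomes 1
p_3 = 7: count[7] becomes 1
p_4 = 6: count[6] becomes 1
p_5 = 3: count[3] becomes 2
p_6 = 8: count[8] becomes 2
Degrees (1 + count): deg[1]=1+0=1, deg[2]=1+0=1, deg[3]=1+2=3, deg[4]=1+0=1, deg[5]=1+0=1, deg[6]=1+1=2, deg[7]=1+1=2, deg[8]=1+2=3

Answer: 1 1 3 1 1 2 2 3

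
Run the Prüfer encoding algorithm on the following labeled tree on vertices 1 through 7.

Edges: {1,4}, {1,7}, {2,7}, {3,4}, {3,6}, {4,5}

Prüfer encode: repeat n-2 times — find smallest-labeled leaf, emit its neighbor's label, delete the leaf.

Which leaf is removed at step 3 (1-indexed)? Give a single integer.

Answer: 6

Derivation:
Step 1: current leaves = {2,5,6}. Remove leaf 2 (neighbor: 7).
Step 2: current leaves = {5,6,7}. Remove leaf 5 (neighbor: 4).
Step 3: current leaves = {6,7}. Remove leaf 6 (neighbor: 3).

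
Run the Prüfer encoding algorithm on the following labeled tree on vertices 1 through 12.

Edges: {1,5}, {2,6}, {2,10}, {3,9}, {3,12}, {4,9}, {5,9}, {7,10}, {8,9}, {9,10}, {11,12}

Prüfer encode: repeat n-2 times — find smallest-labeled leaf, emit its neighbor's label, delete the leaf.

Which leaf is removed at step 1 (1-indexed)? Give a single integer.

Step 1: current leaves = {1,4,6,7,8,11}. Remove leaf 1 (neighbor: 5).

Answer: 1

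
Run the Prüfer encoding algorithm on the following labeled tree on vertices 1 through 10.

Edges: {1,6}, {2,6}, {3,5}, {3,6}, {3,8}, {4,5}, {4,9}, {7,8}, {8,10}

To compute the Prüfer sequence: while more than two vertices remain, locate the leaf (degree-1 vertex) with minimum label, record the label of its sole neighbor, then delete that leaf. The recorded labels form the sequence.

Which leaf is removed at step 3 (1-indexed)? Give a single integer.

Step 1: current leaves = {1,2,7,9,10}. Remove leaf 1 (neighbor: 6).
Step 2: current leaves = {2,7,9,10}. Remove leaf 2 (neighbor: 6).
Step 3: current leaves = {6,7,9,10}. Remove leaf 6 (neighbor: 3).

Answer: 6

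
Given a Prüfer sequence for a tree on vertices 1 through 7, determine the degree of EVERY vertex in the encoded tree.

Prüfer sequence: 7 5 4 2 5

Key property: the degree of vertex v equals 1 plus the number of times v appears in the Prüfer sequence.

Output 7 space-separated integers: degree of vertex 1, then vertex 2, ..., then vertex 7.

p_1 = 7: count[7] becomes 1
p_2 = 5: count[5] becomes 1
p_3 = 4: count[4] becomes 1
p_4 = 2: count[2] becomes 1
p_5 = 5: count[5] becomes 2
Degrees (1 + count): deg[1]=1+0=1, deg[2]=1+1=2, deg[3]=1+0=1, deg[4]=1+1=2, deg[5]=1+2=3, deg[6]=1+0=1, deg[7]=1+1=2

Answer: 1 2 1 2 3 1 2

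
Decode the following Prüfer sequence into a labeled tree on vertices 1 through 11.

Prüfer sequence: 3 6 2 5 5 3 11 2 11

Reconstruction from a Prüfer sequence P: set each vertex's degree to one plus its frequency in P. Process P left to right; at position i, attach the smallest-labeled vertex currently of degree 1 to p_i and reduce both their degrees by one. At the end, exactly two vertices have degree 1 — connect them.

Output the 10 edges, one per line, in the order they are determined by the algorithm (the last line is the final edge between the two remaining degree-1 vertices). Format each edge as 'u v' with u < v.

Initial degrees: {1:1, 2:3, 3:3, 4:1, 5:3, 6:2, 7:1, 8:1, 9:1, 10:1, 11:3}
Step 1: smallest deg-1 vertex = 1, p_1 = 3. Add edge {1,3}. Now deg[1]=0, deg[3]=2.
Step 2: smallest deg-1 vertex = 4, p_2 = 6. Add edge {4,6}. Now deg[4]=0, deg[6]=1.
Step 3: smallest deg-1 vertex = 6, p_3 = 2. Add edge {2,6}. Now deg[6]=0, deg[2]=2.
Step 4: smallest deg-1 vertex = 7, p_4 = 5. Add edge {5,7}. Now deg[7]=0, deg[5]=2.
Step 5: smallest deg-1 vertex = 8, p_5 = 5. Add edge {5,8}. Now deg[8]=0, deg[5]=1.
Step 6: smallest deg-1 vertex = 5, p_6 = 3. Add edge {3,5}. Now deg[5]=0, deg[3]=1.
Step 7: smallest deg-1 vertex = 3, p_7 = 11. Add edge {3,11}. Now deg[3]=0, deg[11]=2.
Step 8: smallest deg-1 vertex = 9, p_8 = 2. Add edge {2,9}. Now deg[9]=0, deg[2]=1.
Step 9: smallest deg-1 vertex = 2, p_9 = 11. Add edge {2,11}. Now deg[2]=0, deg[11]=1.
Final: two remaining deg-1 vertices are 10, 11. Add edge {10,11}.

Answer: 1 3
4 6
2 6
5 7
5 8
3 5
3 11
2 9
2 11
10 11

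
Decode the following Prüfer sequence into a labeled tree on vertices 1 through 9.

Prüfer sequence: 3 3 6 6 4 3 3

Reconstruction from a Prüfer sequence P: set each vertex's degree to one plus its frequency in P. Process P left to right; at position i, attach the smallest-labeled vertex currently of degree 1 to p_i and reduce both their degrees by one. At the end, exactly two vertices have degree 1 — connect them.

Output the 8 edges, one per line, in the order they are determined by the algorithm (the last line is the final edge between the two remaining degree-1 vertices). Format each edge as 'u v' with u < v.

Answer: 1 3
2 3
5 6
6 7
4 6
3 4
3 8
3 9

Derivation:
Initial degrees: {1:1, 2:1, 3:5, 4:2, 5:1, 6:3, 7:1, 8:1, 9:1}
Step 1: smallest deg-1 vertex = 1, p_1 = 3. Add edge {1,3}. Now deg[1]=0, deg[3]=4.
Step 2: smallest deg-1 vertex = 2, p_2 = 3. Add edge {2,3}. Now deg[2]=0, deg[3]=3.
Step 3: smallest deg-1 vertex = 5, p_3 = 6. Add edge {5,6}. Now deg[5]=0, deg[6]=2.
Step 4: smallest deg-1 vertex = 7, p_4 = 6. Add edge {6,7}. Now deg[7]=0, deg[6]=1.
Step 5: smallest deg-1 vertex = 6, p_5 = 4. Add edge {4,6}. Now deg[6]=0, deg[4]=1.
Step 6: smallest deg-1 vertex = 4, p_6 = 3. Add edge {3,4}. Now deg[4]=0, deg[3]=2.
Step 7: smallest deg-1 vertex = 8, p_7 = 3. Add edge {3,8}. Now deg[8]=0, deg[3]=1.
Final: two remaining deg-1 vertices are 3, 9. Add edge {3,9}.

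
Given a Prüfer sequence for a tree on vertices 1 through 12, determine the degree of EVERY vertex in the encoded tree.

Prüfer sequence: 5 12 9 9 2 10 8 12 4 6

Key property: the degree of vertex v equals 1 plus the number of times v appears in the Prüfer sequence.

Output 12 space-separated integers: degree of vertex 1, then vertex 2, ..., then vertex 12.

p_1 = 5: count[5] becomes 1
p_2 = 12: count[12] becomes 1
p_3 = 9: count[9] becomes 1
p_4 = 9: count[9] becomes 2
p_5 = 2: count[2] becomes 1
p_6 = 10: count[10] becomes 1
p_7 = 8: count[8] becomes 1
p_8 = 12: count[12] becomes 2
p_9 = 4: count[4] becomes 1
p_10 = 6: count[6] becomes 1
Degrees (1 + count): deg[1]=1+0=1, deg[2]=1+1=2, deg[3]=1+0=1, deg[4]=1+1=2, deg[5]=1+1=2, deg[6]=1+1=2, deg[7]=1+0=1, deg[8]=1+1=2, deg[9]=1+2=3, deg[10]=1+1=2, deg[11]=1+0=1, deg[12]=1+2=3

Answer: 1 2 1 2 2 2 1 2 3 2 1 3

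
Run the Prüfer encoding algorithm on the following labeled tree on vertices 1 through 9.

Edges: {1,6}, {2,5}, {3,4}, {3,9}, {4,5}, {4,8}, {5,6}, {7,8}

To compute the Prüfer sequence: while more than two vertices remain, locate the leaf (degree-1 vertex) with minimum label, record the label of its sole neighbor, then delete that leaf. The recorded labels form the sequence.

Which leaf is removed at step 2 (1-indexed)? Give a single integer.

Answer: 2

Derivation:
Step 1: current leaves = {1,2,7,9}. Remove leaf 1 (neighbor: 6).
Step 2: current leaves = {2,6,7,9}. Remove leaf 2 (neighbor: 5).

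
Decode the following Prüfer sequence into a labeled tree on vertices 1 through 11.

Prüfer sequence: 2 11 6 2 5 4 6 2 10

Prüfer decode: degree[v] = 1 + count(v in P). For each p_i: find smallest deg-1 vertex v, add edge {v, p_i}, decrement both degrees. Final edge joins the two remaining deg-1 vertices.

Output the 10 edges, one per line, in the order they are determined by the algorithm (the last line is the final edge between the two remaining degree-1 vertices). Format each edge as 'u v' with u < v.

Answer: 1 2
3 11
6 7
2 8
5 9
4 5
4 6
2 6
2 10
10 11

Derivation:
Initial degrees: {1:1, 2:4, 3:1, 4:2, 5:2, 6:3, 7:1, 8:1, 9:1, 10:2, 11:2}
Step 1: smallest deg-1 vertex = 1, p_1 = 2. Add edge {1,2}. Now deg[1]=0, deg[2]=3.
Step 2: smallest deg-1 vertex = 3, p_2 = 11. Add edge {3,11}. Now deg[3]=0, deg[11]=1.
Step 3: smallest deg-1 vertex = 7, p_3 = 6. Add edge {6,7}. Now deg[7]=0, deg[6]=2.
Step 4: smallest deg-1 vertex = 8, p_4 = 2. Add edge {2,8}. Now deg[8]=0, deg[2]=2.
Step 5: smallest deg-1 vertex = 9, p_5 = 5. Add edge {5,9}. Now deg[9]=0, deg[5]=1.
Step 6: smallest deg-1 vertex = 5, p_6 = 4. Add edge {4,5}. Now deg[5]=0, deg[4]=1.
Step 7: smallest deg-1 vertex = 4, p_7 = 6. Add edge {4,6}. Now deg[4]=0, deg[6]=1.
Step 8: smallest deg-1 vertex = 6, p_8 = 2. Add edge {2,6}. Now deg[6]=0, deg[2]=1.
Step 9: smallest deg-1 vertex = 2, p_9 = 10. Add edge {2,10}. Now deg[2]=0, deg[10]=1.
Final: two remaining deg-1 vertices are 10, 11. Add edge {10,11}.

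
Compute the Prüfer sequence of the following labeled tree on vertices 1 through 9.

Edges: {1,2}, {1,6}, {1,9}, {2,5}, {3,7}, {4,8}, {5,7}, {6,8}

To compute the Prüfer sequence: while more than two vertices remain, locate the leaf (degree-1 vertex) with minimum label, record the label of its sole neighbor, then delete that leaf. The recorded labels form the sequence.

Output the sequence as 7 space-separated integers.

Step 1: leaves = {3,4,9}. Remove smallest leaf 3, emit neighbor 7.
Step 2: leaves = {4,7,9}. Remove smallest leaf 4, emit neighbor 8.
Step 3: leaves = {7,8,9}. Remove smallest leaf 7, emit neighbor 5.
Step 4: leaves = {5,8,9}. Remove smallest leaf 5, emit neighbor 2.
Step 5: leaves = {2,8,9}. Remove smallest leaf 2, emit neighbor 1.
Step 6: leaves = {8,9}. Remove smallest leaf 8, emit neighbor 6.
Step 7: leaves = {6,9}. Remove smallest leaf 6, emit neighbor 1.
Done: 2 vertices remain (1, 9). Sequence = [7 8 5 2 1 6 1]

Answer: 7 8 5 2 1 6 1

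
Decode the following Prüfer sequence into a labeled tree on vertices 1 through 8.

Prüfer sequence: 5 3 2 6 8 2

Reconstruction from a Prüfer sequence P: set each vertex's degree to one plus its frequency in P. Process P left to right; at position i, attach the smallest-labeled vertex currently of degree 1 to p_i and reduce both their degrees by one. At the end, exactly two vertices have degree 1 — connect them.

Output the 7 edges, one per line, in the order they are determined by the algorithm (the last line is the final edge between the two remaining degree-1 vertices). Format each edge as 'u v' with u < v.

Initial degrees: {1:1, 2:3, 3:2, 4:1, 5:2, 6:2, 7:1, 8:2}
Step 1: smallest deg-1 vertex = 1, p_1 = 5. Add edge {1,5}. Now deg[1]=0, deg[5]=1.
Step 2: smallest deg-1 vertex = 4, p_2 = 3. Add edge {3,4}. Now deg[4]=0, deg[3]=1.
Step 3: smallest deg-1 vertex = 3, p_3 = 2. Add edge {2,3}. Now deg[3]=0, deg[2]=2.
Step 4: smallest deg-1 vertex = 5, p_4 = 6. Add edge {5,6}. Now deg[5]=0, deg[6]=1.
Step 5: smallest deg-1 vertex = 6, p_5 = 8. Add edge {6,8}. Now deg[6]=0, deg[8]=1.
Step 6: smallest deg-1 vertex = 7, p_6 = 2. Add edge {2,7}. Now deg[7]=0, deg[2]=1.
Final: two remaining deg-1 vertices are 2, 8. Add edge {2,8}.

Answer: 1 5
3 4
2 3
5 6
6 8
2 7
2 8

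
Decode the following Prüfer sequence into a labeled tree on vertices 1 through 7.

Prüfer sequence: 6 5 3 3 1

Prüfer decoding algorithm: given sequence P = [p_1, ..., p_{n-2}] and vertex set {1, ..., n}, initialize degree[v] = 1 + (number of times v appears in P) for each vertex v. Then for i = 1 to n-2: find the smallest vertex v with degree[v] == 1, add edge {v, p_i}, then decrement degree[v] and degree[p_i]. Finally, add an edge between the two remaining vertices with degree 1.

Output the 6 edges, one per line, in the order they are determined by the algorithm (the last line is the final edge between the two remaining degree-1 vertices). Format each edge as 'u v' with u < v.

Answer: 2 6
4 5
3 5
3 6
1 3
1 7

Derivation:
Initial degrees: {1:2, 2:1, 3:3, 4:1, 5:2, 6:2, 7:1}
Step 1: smallest deg-1 vertex = 2, p_1 = 6. Add edge {2,6}. Now deg[2]=0, deg[6]=1.
Step 2: smallest deg-1 vertex = 4, p_2 = 5. Add edge {4,5}. Now deg[4]=0, deg[5]=1.
Step 3: smallest deg-1 vertex = 5, p_3 = 3. Add edge {3,5}. Now deg[5]=0, deg[3]=2.
Step 4: smallest deg-1 vertex = 6, p_4 = 3. Add edge {3,6}. Now deg[6]=0, deg[3]=1.
Step 5: smallest deg-1 vertex = 3, p_5 = 1. Add edge {1,3}. Now deg[3]=0, deg[1]=1.
Final: two remaining deg-1 vertices are 1, 7. Add edge {1,7}.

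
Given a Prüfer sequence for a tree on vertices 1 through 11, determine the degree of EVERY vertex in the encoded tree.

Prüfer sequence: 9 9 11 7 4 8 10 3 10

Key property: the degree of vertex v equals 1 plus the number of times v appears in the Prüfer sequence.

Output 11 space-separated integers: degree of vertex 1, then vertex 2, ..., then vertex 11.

Answer: 1 1 2 2 1 1 2 2 3 3 2

Derivation:
p_1 = 9: count[9] becomes 1
p_2 = 9: count[9] becomes 2
p_3 = 11: count[11] becomes 1
p_4 = 7: count[7] becomes 1
p_5 = 4: count[4] becomes 1
p_6 = 8: count[8] becomes 1
p_7 = 10: count[10] becomes 1
p_8 = 3: count[3] becomes 1
p_9 = 10: count[10] becomes 2
Degrees (1 + count): deg[1]=1+0=1, deg[2]=1+0=1, deg[3]=1+1=2, deg[4]=1+1=2, deg[5]=1+0=1, deg[6]=1+0=1, deg[7]=1+1=2, deg[8]=1+1=2, deg[9]=1+2=3, deg[10]=1+2=3, deg[11]=1+1=2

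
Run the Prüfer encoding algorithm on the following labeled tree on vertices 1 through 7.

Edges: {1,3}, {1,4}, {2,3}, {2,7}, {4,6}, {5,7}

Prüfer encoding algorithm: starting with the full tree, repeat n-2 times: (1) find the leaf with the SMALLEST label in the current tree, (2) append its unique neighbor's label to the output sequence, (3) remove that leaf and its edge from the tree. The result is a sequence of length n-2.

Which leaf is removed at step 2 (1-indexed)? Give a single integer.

Step 1: current leaves = {5,6}. Remove leaf 5 (neighbor: 7).
Step 2: current leaves = {6,7}. Remove leaf 6 (neighbor: 4).

Answer: 6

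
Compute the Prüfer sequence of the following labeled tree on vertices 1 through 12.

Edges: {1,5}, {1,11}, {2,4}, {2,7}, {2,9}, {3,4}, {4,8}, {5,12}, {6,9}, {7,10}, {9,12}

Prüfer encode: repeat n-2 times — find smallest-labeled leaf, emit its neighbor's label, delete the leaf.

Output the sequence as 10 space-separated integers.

Answer: 4 9 4 2 7 2 9 12 1 5

Derivation:
Step 1: leaves = {3,6,8,10,11}. Remove smallest leaf 3, emit neighbor 4.
Step 2: leaves = {6,8,10,11}. Remove smallest leaf 6, emit neighbor 9.
Step 3: leaves = {8,10,11}. Remove smallest leaf 8, emit neighbor 4.
Step 4: leaves = {4,10,11}. Remove smallest leaf 4, emit neighbor 2.
Step 5: leaves = {10,11}. Remove smallest leaf 10, emit neighbor 7.
Step 6: leaves = {7,11}. Remove smallest leaf 7, emit neighbor 2.
Step 7: leaves = {2,11}. Remove smallest leaf 2, emit neighbor 9.
Step 8: leaves = {9,11}. Remove smallest leaf 9, emit neighbor 12.
Step 9: leaves = {11,12}. Remove smallest leaf 11, emit neighbor 1.
Step 10: leaves = {1,12}. Remove smallest leaf 1, emit neighbor 5.
Done: 2 vertices remain (5, 12). Sequence = [4 9 4 2 7 2 9 12 1 5]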